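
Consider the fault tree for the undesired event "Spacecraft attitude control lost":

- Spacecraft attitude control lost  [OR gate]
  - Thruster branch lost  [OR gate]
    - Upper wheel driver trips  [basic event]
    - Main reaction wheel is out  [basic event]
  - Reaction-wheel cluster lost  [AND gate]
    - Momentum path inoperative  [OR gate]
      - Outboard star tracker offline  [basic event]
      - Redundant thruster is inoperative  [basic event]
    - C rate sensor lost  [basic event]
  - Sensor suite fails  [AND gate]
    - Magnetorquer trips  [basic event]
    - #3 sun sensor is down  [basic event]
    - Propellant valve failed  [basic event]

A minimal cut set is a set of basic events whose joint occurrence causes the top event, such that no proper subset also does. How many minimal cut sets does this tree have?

5

Thruster branch lost [OR]: union of children's cut sets → 2 cut set(s).
Momentum path inoperative [OR]: union of children's cut sets → 2 cut set(s).
Reaction-wheel cluster lost [AND]: one cut set from each child combined → 2 × 1 = 2 cut set(s).
Sensor suite fails [AND]: one cut set from each child combined → 1 × 1 × 1 = 1 cut set(s).
Spacecraft attitude control lost [OR]: union of children's cut sets → 5 cut set(s).
Minimal cut sets: {Upper wheel driver trips}; {Main reaction wheel is out}; {C rate sensor lost, Outboard star tracker offline}; {C rate sensor lost, Redundant thruster is inoperative}; {#3 sun sensor is down, Magnetorquer trips, Propellant valve failed}.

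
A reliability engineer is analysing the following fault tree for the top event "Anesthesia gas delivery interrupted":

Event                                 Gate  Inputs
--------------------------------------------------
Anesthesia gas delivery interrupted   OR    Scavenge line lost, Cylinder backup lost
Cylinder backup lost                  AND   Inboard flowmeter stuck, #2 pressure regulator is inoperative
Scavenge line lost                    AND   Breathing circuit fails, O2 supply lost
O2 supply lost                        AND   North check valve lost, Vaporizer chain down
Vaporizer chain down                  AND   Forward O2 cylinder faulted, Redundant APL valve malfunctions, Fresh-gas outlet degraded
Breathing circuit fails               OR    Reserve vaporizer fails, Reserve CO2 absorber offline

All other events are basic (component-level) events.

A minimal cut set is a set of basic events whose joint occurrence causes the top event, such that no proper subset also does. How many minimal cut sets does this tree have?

3

Breathing circuit fails [OR]: union of children's cut sets → 2 cut set(s).
Vaporizer chain down [AND]: one cut set from each child combined → 1 × 1 × 1 = 1 cut set(s).
O2 supply lost [AND]: one cut set from each child combined → 1 × 1 = 1 cut set(s).
Scavenge line lost [AND]: one cut set from each child combined → 2 × 1 = 2 cut set(s).
Cylinder backup lost [AND]: one cut set from each child combined → 1 × 1 = 1 cut set(s).
Anesthesia gas delivery interrupted [OR]: union of children's cut sets → 3 cut set(s).
Minimal cut sets: {Forward O2 cylinder faulted, Fresh-gas outlet degraded, North check valve lost, Redundant APL valve malfunctions, Reserve vaporizer fails}; {Forward O2 cylinder faulted, Fresh-gas outlet degraded, North check valve lost, Redundant APL valve malfunctions, Reserve CO2 absorber offline}; {#2 pressure regulator is inoperative, Inboard flowmeter stuck}.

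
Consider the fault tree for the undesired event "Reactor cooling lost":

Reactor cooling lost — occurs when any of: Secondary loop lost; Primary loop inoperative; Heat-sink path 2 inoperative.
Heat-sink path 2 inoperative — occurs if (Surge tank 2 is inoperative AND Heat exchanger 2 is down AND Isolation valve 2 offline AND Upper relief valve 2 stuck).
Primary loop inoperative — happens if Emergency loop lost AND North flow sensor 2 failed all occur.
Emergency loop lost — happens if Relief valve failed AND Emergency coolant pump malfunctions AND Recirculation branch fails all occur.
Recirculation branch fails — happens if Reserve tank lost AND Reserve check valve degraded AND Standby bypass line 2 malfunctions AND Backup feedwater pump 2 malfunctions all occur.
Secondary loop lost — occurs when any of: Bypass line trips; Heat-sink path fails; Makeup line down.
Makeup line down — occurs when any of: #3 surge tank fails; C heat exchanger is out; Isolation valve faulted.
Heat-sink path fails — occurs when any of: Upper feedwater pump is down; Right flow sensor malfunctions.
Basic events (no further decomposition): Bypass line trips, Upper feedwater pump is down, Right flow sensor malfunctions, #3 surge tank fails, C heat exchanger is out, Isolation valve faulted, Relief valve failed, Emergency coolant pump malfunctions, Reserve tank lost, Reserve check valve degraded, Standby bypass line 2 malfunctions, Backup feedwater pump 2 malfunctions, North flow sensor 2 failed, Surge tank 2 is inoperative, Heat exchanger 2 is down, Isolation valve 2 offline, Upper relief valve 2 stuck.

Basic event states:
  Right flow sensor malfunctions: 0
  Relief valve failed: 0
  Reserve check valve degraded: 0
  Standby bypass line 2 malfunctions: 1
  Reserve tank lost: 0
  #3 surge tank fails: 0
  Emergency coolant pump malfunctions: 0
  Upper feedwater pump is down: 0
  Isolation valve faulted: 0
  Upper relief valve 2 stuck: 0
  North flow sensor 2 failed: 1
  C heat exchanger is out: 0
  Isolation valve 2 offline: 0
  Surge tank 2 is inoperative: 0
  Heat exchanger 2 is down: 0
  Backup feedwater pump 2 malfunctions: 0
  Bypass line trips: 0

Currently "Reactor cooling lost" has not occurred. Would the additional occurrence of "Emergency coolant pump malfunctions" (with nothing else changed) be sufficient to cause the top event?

Counterfactual: set "Emergency coolant pump malfunctions" to occurred.
Heat-sink path fails [OR]: Upper feedwater pump is down=not, Right flow sensor malfunctions=not → no input occurs → does not occur.
Makeup line down [OR]: #3 surge tank fails=not, C heat exchanger is out=not, Isolation valve faulted=not → no input occurs → does not occur.
Secondary loop lost [OR]: Bypass line trips=not, Heat-sink path fails=not, Makeup line down=not → no input occurs → does not occur.
Recirculation branch fails [AND]: Reserve tank lost=not, Reserve check valve degraded=not, Standby bypass line 2 malfunctions=occurs, Backup feedwater pump 2 malfunctions=not → not all inputs occur → does not occur.
Emergency loop lost [AND]: Relief valve failed=not, Emergency coolant pump malfunctions=occurs, Recirculation branch fails=not → not all inputs occur → does not occur.
Primary loop inoperative [AND]: Emergency loop lost=not, North flow sensor 2 failed=occurs → not all inputs occur → does not occur.
Heat-sink path 2 inoperative [AND]: Surge tank 2 is inoperative=not, Heat exchanger 2 is down=not, Isolation valve 2 offline=not, Upper relief valve 2 stuck=not → not all inputs occur → does not occur.
Reactor cooling lost [OR]: Secondary loop lost=not, Primary loop inoperative=not, Heat-sink path 2 inoperative=not → no input occurs → does not occur.

No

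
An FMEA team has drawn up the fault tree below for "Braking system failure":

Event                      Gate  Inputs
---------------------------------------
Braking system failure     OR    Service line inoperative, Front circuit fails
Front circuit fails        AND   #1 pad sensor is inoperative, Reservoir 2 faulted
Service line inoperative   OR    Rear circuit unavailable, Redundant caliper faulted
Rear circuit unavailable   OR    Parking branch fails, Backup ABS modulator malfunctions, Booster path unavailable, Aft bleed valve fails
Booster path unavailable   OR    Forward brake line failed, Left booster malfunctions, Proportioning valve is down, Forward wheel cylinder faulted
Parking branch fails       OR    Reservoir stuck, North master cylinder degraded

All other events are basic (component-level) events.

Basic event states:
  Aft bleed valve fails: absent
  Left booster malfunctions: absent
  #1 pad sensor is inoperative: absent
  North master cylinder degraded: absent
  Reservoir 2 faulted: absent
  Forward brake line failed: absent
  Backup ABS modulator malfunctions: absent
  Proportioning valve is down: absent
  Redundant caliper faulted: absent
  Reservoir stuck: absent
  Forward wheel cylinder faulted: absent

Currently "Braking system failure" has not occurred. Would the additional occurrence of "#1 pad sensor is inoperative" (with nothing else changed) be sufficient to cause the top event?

Counterfactual: set "#1 pad sensor is inoperative" to occurred.
Parking branch fails [OR]: Reservoir stuck=not, North master cylinder degraded=not → no input occurs → does not occur.
Booster path unavailable [OR]: Forward brake line failed=not, Left booster malfunctions=not, Proportioning valve is down=not, Forward wheel cylinder faulted=not → no input occurs → does not occur.
Rear circuit unavailable [OR]: Parking branch fails=not, Backup ABS modulator malfunctions=not, Booster path unavailable=not, Aft bleed valve fails=not → no input occurs → does not occur.
Service line inoperative [OR]: Rear circuit unavailable=not, Redundant caliper faulted=not → no input occurs → does not occur.
Front circuit fails [AND]: #1 pad sensor is inoperative=occurs, Reservoir 2 faulted=not → not all inputs occur → does not occur.
Braking system failure [OR]: Service line inoperative=not, Front circuit fails=not → no input occurs → does not occur.

No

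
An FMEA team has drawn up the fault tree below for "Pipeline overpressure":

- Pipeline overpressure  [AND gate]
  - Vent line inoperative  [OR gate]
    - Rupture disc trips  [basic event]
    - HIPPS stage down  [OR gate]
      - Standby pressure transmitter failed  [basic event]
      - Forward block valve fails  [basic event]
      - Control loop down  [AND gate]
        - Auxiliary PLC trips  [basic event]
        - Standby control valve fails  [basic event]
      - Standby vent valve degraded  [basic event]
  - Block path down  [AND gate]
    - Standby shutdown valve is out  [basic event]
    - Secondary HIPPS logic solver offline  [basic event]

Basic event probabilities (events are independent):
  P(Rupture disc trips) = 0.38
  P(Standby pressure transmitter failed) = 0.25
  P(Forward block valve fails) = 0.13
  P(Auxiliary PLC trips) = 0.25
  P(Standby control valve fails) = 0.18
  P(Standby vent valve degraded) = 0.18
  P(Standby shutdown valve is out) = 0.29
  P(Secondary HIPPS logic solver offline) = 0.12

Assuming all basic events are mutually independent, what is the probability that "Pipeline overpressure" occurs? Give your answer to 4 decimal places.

0.0238

P(Control loop down) [AND] = 0.25 × 0.18 = 0.045000
P(HIPPS stage down) [OR] = 1 − (1−0.25) × (1−0.13) × (1−0.045000) × (1−0.18) = 0.489027
P(Vent line inoperative) [OR] = 1 − (1−0.38) × (1−0.489027) = 0.683197
P(Block path down) [AND] = 0.29 × 0.12 = 0.034800
P(Pipeline overpressure) [AND] = 0.683197 × 0.034800 = 0.023775
Rounded to 4 decimal places: P(Pipeline overpressure) ≈ 0.0238.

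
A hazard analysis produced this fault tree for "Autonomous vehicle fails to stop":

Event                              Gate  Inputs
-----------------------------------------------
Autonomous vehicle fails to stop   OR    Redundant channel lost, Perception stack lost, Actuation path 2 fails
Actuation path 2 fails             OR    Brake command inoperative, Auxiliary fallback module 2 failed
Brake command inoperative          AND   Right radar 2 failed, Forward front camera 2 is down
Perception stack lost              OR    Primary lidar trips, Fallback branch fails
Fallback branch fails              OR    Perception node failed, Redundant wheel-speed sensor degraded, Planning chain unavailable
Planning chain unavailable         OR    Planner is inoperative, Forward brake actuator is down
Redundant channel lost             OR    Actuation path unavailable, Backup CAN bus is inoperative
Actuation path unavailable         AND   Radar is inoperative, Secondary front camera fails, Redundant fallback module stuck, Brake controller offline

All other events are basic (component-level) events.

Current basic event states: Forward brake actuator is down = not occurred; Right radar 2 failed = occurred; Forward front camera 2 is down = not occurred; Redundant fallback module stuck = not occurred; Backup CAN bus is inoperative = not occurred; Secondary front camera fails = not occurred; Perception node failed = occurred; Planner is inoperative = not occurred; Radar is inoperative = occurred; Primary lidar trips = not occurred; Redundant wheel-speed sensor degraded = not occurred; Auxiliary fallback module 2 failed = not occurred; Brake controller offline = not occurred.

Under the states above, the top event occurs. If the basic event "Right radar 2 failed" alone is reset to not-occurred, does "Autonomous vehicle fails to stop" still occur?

Counterfactual: set "Right radar 2 failed" to not occurred.
Actuation path unavailable [AND]: Radar is inoperative=occurs, Secondary front camera fails=not, Redundant fallback module stuck=not, Brake controller offline=not → not all inputs occur → does not occur.
Redundant channel lost [OR]: Actuation path unavailable=not, Backup CAN bus is inoperative=not → no input occurs → does not occur.
Planning chain unavailable [OR]: Planner is inoperative=not, Forward brake actuator is down=not → no input occurs → does not occur.
Fallback branch fails [OR]: Perception node failed=occurs, Redundant wheel-speed sensor degraded=not, Planning chain unavailable=not → at least one input occurs → occurs.
Perception stack lost [OR]: Primary lidar trips=not, Fallback branch fails=occurs → at least one input occurs → occurs.
Brake command inoperative [AND]: Right radar 2 failed=not, Forward front camera 2 is down=not → not all inputs occur → does not occur.
Actuation path 2 fails [OR]: Brake command inoperative=not, Auxiliary fallback module 2 failed=not → no input occurs → does not occur.
Autonomous vehicle fails to stop [OR]: Redundant channel lost=not, Perception stack lost=occurs, Actuation path 2 fails=not → at least one input occurs → occurs.

Yes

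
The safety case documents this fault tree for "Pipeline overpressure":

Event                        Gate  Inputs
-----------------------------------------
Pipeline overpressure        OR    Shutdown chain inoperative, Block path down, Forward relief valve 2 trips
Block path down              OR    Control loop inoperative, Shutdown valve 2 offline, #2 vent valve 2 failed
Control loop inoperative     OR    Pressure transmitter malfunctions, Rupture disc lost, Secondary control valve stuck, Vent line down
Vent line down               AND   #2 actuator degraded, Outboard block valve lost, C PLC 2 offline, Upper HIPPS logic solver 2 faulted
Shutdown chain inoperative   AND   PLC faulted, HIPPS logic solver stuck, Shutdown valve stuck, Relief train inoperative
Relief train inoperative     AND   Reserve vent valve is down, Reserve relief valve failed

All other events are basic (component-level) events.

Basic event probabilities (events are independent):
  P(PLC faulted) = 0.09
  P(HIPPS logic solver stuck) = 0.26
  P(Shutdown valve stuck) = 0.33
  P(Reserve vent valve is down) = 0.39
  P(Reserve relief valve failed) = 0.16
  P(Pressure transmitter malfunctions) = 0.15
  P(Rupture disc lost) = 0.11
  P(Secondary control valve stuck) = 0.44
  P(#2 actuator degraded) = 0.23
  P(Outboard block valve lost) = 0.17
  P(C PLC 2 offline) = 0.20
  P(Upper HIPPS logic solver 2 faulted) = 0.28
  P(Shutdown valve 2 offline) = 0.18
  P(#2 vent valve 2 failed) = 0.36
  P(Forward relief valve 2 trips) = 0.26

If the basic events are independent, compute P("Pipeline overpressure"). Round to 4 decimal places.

0.8359

P(Relief train inoperative) [AND] = 0.39 × 0.16 = 0.062400
P(Shutdown chain inoperative) [AND] = 0.09 × 0.26 × 0.33 × 0.062400 = 0.000482
P(Vent line down) [AND] = 0.23 × 0.17 × 0.20 × 0.28 = 0.002190
P(Control loop inoperative) [OR] = 1 − (1−0.15) × (1−0.11) × (1−0.44) × (1−0.002190) = 0.577288
P(Block path down) [OR] = 1 − (1−0.577288) × (1−0.18) × (1−0.36) = 0.778161
P(Pipeline overpressure) [OR] = 1 − (1−0.000482) × (1−0.778161) × (1−0.26) = 0.835918
Rounded to 4 decimal places: P(Pipeline overpressure) ≈ 0.8359.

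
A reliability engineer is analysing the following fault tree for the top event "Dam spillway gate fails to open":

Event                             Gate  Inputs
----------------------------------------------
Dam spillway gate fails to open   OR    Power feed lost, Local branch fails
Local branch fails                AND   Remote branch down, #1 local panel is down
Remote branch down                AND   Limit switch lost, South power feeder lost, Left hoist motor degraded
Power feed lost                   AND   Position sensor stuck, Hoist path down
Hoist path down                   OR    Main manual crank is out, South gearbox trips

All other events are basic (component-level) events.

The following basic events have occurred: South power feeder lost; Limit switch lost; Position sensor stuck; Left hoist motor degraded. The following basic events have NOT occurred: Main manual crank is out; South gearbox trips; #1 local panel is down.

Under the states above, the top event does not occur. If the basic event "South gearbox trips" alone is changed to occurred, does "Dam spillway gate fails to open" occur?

Yes

Counterfactual: set "South gearbox trips" to occurred.
Hoist path down [OR]: Main manual crank is out=not, South gearbox trips=occurs → at least one input occurs → occurs.
Power feed lost [AND]: Position sensor stuck=occurs, Hoist path down=occurs → all inputs occur → occurs.
Remote branch down [AND]: Limit switch lost=occurs, South power feeder lost=occurs, Left hoist motor degraded=occurs → all inputs occur → occurs.
Local branch fails [AND]: Remote branch down=occurs, #1 local panel is down=not → not all inputs occur → does not occur.
Dam spillway gate fails to open [OR]: Power feed lost=occurs, Local branch fails=not → at least one input occurs → occurs.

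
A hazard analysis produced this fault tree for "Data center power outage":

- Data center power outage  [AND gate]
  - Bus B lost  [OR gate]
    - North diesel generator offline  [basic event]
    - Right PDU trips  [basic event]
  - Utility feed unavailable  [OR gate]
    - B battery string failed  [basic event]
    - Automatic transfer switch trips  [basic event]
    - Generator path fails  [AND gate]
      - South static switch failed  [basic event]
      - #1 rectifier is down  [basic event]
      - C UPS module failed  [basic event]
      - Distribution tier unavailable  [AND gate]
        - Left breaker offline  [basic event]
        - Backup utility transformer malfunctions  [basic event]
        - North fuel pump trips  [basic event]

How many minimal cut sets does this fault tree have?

Bus B lost [OR]: union of children's cut sets → 2 cut set(s).
Distribution tier unavailable [AND]: one cut set from each child combined → 1 × 1 × 1 = 1 cut set(s).
Generator path fails [AND]: one cut set from each child combined → 1 × 1 × 1 × 1 = 1 cut set(s).
Utility feed unavailable [OR]: union of children's cut sets → 3 cut set(s).
Data center power outage [AND]: one cut set from each child combined → 2 × 3 = 6 cut set(s).
Minimal cut sets: {B battery string failed, North diesel generator offline}; {Automatic transfer switch trips, North diesel generator offline}; {#1 rectifier is down, Backup utility transformer malfunctions, C UPS module failed, Left breaker offline, North diesel generator offline, North fuel pump trips, South static switch failed}; {B battery string failed, Right PDU trips}; {Automatic transfer switch trips, Right PDU trips}; {#1 rectifier is down, Backup utility transformer malfunctions, C UPS module failed, Left breaker offline, North fuel pump trips, Right PDU trips, South static switch failed}.

6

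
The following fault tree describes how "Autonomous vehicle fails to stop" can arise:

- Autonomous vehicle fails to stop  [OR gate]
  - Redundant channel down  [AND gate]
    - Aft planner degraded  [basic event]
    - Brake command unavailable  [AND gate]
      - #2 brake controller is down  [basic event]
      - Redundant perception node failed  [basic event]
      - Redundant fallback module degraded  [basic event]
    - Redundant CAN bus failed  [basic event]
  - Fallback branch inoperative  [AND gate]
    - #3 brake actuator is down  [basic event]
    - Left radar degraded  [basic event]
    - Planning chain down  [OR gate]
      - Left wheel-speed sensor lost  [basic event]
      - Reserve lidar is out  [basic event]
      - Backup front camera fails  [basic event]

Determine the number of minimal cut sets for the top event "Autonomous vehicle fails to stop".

Brake command unavailable [AND]: one cut set from each child combined → 1 × 1 × 1 = 1 cut set(s).
Redundant channel down [AND]: one cut set from each child combined → 1 × 1 × 1 = 1 cut set(s).
Planning chain down [OR]: union of children's cut sets → 3 cut set(s).
Fallback branch inoperative [AND]: one cut set from each child combined → 1 × 1 × 3 = 3 cut set(s).
Autonomous vehicle fails to stop [OR]: union of children's cut sets → 4 cut set(s).
Minimal cut sets: {#2 brake controller is down, Aft planner degraded, Redundant CAN bus failed, Redundant fallback module degraded, Redundant perception node failed}; {#3 brake actuator is down, Left radar degraded, Left wheel-speed sensor lost}; {#3 brake actuator is down, Left radar degraded, Reserve lidar is out}; {#3 brake actuator is down, Backup front camera fails, Left radar degraded}.

4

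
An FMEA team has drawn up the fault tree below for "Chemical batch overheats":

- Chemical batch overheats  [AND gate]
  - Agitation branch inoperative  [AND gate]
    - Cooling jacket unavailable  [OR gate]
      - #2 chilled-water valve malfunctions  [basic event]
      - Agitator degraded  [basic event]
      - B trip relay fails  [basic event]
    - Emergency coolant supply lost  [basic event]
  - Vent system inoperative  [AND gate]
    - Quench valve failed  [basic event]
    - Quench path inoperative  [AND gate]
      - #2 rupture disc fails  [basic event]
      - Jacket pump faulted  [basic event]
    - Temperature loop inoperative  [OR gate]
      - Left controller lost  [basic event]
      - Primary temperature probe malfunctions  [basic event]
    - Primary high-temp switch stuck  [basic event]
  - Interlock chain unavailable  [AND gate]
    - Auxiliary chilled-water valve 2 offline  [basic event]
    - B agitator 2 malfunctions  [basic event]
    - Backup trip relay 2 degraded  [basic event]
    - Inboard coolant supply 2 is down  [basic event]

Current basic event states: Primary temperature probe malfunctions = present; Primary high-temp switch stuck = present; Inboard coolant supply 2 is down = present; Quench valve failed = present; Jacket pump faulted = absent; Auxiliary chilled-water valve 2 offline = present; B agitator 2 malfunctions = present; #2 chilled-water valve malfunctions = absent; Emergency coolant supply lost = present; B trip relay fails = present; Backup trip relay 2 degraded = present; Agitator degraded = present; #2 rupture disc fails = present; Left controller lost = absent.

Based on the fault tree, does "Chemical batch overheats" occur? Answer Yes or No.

Cooling jacket unavailable [OR]: #2 chilled-water valve malfunctions=not, Agitator degraded=occurs, B trip relay fails=occurs → at least one input occurs → occurs.
Agitation branch inoperative [AND]: Cooling jacket unavailable=occurs, Emergency coolant supply lost=occurs → all inputs occur → occurs.
Quench path inoperative [AND]: #2 rupture disc fails=occurs, Jacket pump faulted=not → not all inputs occur → does not occur.
Temperature loop inoperative [OR]: Left controller lost=not, Primary temperature probe malfunctions=occurs → at least one input occurs → occurs.
Vent system inoperative [AND]: Quench valve failed=occurs, Quench path inoperative=not, Temperature loop inoperative=occurs, Primary high-temp switch stuck=occurs → not all inputs occur → does not occur.
Interlock chain unavailable [AND]: Auxiliary chilled-water valve 2 offline=occurs, B agitator 2 malfunctions=occurs, Backup trip relay 2 degraded=occurs, Inboard coolant supply 2 is down=occurs → all inputs occur → occurs.
Chemical batch overheats [AND]: Agitation branch inoperative=occurs, Vent system inoperative=not, Interlock chain unavailable=occurs → not all inputs occur → does not occur.

No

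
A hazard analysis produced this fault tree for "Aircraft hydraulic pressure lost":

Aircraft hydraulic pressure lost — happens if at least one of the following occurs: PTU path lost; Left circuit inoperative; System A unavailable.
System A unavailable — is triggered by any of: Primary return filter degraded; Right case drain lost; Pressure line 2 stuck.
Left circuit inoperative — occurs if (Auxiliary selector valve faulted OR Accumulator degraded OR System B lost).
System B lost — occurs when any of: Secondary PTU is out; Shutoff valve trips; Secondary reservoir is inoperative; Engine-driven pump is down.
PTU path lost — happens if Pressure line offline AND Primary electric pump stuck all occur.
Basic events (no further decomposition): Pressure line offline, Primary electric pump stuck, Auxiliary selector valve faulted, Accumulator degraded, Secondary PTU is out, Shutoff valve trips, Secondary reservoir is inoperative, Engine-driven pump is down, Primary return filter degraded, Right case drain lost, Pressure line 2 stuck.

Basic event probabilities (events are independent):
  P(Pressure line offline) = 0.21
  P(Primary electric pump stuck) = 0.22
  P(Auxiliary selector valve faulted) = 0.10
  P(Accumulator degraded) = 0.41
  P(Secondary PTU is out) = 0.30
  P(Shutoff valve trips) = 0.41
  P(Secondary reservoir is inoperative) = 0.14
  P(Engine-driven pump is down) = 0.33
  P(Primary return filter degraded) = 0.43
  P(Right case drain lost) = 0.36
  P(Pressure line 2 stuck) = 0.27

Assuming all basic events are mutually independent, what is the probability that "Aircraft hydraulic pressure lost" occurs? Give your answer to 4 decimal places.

0.9679

P(PTU path lost) [AND] = 0.21 × 0.22 = 0.046200
P(System B lost) [OR] = 1 − (1−0.30) × (1−0.41) × (1−0.14) × (1−0.33) = 0.762029
P(Left circuit inoperative) [OR] = 1 − (1−0.10) × (1−0.41) × (1−0.762029) = 0.873637
P(System A unavailable) [OR] = 1 − (1−0.43) × (1−0.36) × (1−0.27) = 0.733696
P(Aircraft hydraulic pressure lost) [OR] = 1 − (1−0.046200) × (1−0.873637) × (1−0.733696) = 0.967904
Rounded to 4 decimal places: P(Aircraft hydraulic pressure lost) ≈ 0.9679.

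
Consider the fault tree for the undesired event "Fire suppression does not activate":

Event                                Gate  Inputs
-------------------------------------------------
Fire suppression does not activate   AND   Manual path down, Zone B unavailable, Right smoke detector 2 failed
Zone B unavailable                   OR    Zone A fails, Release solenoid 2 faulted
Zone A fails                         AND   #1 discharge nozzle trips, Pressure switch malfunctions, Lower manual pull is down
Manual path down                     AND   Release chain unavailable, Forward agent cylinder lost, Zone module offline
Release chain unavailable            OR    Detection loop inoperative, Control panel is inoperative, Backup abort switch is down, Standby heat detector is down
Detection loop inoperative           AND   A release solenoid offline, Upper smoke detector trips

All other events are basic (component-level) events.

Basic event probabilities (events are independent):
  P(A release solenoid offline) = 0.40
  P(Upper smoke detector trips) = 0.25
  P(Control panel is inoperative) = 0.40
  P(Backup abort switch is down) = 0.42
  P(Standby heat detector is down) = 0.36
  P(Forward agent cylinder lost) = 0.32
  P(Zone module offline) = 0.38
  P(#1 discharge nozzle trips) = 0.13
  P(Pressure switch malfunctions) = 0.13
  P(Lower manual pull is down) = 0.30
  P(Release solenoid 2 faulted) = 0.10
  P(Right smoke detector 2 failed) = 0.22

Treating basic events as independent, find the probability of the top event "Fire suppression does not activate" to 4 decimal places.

0.0022

P(Detection loop inoperative) [AND] = 0.40 × 0.25 = 0.100000
P(Release chain unavailable) [OR] = 1 − (1−0.100000) × (1−0.40) × (1−0.42) × (1−0.36) = 0.799552
P(Manual path down) [AND] = 0.799552 × 0.32 × 0.38 = 0.097226
P(Zone A fails) [AND] = 0.13 × 0.13 × 0.30 = 0.005070
P(Zone B unavailable) [OR] = 1 − (1−0.005070) × (1−0.10) = 0.104563
P(Fire suppression does not activate) [AND] = 0.097226 × 0.104563 × 0.22 = 0.002237
Rounded to 4 decimal places: P(Fire suppression does not activate) ≈ 0.0022.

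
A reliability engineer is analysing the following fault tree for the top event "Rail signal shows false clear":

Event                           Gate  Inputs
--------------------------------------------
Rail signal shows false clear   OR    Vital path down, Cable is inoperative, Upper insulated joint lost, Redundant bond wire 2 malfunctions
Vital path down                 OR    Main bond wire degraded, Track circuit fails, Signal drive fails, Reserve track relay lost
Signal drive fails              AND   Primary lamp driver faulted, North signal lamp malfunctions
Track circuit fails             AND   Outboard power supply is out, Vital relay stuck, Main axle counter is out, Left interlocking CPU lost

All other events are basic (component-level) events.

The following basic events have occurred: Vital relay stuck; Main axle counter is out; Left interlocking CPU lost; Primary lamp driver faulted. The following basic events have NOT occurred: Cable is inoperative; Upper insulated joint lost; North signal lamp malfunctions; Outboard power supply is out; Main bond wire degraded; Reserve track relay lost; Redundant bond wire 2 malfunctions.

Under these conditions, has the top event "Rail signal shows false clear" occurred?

Track circuit fails [AND]: Outboard power supply is out=not, Vital relay stuck=occurs, Main axle counter is out=occurs, Left interlocking CPU lost=occurs → not all inputs occur → does not occur.
Signal drive fails [AND]: Primary lamp driver faulted=occurs, North signal lamp malfunctions=not → not all inputs occur → does not occur.
Vital path down [OR]: Main bond wire degraded=not, Track circuit fails=not, Signal drive fails=not, Reserve track relay lost=not → no input occurs → does not occur.
Rail signal shows false clear [OR]: Vital path down=not, Cable is inoperative=not, Upper insulated joint lost=not, Redundant bond wire 2 malfunctions=not → no input occurs → does not occur.

No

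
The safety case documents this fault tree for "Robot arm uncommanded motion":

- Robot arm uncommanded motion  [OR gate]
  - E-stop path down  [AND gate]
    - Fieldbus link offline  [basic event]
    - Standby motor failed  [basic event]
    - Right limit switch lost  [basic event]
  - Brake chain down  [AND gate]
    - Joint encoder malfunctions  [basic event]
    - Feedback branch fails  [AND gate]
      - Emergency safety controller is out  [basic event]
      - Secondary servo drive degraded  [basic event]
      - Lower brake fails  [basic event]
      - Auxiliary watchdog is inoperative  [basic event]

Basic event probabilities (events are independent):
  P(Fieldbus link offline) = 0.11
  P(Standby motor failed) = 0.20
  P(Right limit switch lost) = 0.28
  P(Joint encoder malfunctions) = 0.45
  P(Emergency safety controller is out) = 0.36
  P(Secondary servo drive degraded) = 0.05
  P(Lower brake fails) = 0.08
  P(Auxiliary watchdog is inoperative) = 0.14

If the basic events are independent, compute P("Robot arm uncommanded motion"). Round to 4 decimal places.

0.0063

P(E-stop path down) [AND] = 0.11 × 0.20 × 0.28 = 0.006160
P(Feedback branch fails) [AND] = 0.36 × 0.05 × 0.08 × 0.14 = 0.000202
P(Brake chain down) [AND] = 0.45 × 0.000202 = 0.000091
P(Robot arm uncommanded motion) [OR] = 1 − (1−0.006160) × (1−0.000091) = 0.006250
Rounded to 4 decimal places: P(Robot arm uncommanded motion) ≈ 0.0063.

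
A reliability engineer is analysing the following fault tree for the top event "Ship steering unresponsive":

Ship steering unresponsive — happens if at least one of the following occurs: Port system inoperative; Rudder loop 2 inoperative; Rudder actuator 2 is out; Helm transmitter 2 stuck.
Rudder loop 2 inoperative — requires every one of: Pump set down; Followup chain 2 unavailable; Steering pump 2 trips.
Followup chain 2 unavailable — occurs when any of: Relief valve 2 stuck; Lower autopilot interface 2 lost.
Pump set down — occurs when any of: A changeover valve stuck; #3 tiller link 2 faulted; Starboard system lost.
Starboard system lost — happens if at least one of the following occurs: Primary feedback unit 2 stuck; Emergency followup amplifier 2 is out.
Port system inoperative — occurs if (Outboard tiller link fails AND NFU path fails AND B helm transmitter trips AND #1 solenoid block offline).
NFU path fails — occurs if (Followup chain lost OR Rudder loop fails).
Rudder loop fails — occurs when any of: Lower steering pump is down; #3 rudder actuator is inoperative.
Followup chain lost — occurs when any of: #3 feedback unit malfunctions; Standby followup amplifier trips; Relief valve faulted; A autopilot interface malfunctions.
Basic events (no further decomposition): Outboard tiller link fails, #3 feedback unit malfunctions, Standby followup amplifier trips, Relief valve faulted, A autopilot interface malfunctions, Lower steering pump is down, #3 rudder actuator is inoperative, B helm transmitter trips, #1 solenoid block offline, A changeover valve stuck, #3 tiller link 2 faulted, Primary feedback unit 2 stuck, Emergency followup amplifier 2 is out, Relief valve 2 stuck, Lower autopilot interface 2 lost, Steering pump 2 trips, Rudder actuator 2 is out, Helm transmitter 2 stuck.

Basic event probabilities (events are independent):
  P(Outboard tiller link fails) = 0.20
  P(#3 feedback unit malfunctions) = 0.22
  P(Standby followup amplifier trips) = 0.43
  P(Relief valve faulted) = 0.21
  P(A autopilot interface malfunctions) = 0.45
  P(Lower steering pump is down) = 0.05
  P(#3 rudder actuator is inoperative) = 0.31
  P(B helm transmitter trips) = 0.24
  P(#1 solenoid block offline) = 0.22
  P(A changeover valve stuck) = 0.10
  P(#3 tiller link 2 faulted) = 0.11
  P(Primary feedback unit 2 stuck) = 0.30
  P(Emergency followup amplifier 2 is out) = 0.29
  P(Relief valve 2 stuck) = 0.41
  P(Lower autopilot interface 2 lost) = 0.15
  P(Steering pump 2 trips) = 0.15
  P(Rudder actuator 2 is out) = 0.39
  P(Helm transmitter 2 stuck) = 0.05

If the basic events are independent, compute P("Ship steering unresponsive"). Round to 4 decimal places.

0.4517

P(Followup chain lost) [OR] = 1 − (1−0.22) × (1−0.43) × (1−0.21) × (1−0.45) = 0.806821
P(Rudder loop fails) [OR] = 1 − (1−0.05) × (1−0.31) = 0.344500
P(NFU path fails) [OR] = 1 − (1−0.806821) × (1−0.344500) = 0.873371
P(Port system inoperative) [AND] = 0.20 × 0.873371 × 0.24 × 0.22 = 0.009223
P(Starboard system lost) [OR] = 1 − (1−0.30) × (1−0.29) = 0.503000
P(Pump set down) [OR] = 1 − (1−0.10) × (1−0.11) × (1−0.503000) = 0.601903
P(Followup chain 2 unavailable) [OR] = 1 − (1−0.41) × (1−0.15) = 0.498500
P(Rudder loop 2 inoperative) [AND] = 0.601903 × 0.498500 × 0.15 = 0.045007
P(Ship steering unresponsive) [OR] = 1 − (1−0.009223) × (1−0.045007) × (1−0.39) × (1−0.05) = 0.451686
Rounded to 4 decimal places: P(Ship steering unresponsive) ≈ 0.4517.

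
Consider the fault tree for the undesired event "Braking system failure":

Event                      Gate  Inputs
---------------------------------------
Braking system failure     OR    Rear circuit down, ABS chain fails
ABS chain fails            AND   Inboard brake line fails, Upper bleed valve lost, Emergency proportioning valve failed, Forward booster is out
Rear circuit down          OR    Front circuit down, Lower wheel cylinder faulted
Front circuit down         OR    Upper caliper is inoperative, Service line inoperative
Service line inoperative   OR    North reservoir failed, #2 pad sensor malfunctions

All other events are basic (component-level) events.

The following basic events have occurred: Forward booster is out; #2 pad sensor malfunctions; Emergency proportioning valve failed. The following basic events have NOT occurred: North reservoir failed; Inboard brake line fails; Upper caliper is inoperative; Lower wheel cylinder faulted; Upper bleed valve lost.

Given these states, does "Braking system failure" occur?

Yes

Service line inoperative [OR]: North reservoir failed=not, #2 pad sensor malfunctions=occurs → at least one input occurs → occurs.
Front circuit down [OR]: Upper caliper is inoperative=not, Service line inoperative=occurs → at least one input occurs → occurs.
Rear circuit down [OR]: Front circuit down=occurs, Lower wheel cylinder faulted=not → at least one input occurs → occurs.
ABS chain fails [AND]: Inboard brake line fails=not, Upper bleed valve lost=not, Emergency proportioning valve failed=occurs, Forward booster is out=occurs → not all inputs occur → does not occur.
Braking system failure [OR]: Rear circuit down=occurs, ABS chain fails=not → at least one input occurs → occurs.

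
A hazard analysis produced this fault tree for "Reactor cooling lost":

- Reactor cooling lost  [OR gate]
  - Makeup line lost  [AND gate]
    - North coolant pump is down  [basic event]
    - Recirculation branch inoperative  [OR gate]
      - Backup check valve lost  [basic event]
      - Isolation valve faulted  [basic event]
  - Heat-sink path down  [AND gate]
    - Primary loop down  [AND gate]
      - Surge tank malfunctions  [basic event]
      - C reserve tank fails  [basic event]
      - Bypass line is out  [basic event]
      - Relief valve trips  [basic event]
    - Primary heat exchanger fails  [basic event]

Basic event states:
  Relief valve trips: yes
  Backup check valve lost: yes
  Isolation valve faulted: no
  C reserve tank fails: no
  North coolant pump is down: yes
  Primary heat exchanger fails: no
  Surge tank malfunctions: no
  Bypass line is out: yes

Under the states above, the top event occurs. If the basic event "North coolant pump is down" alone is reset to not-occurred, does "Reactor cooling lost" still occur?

Counterfactual: set "North coolant pump is down" to not occurred.
Recirculation branch inoperative [OR]: Backup check valve lost=occurs, Isolation valve faulted=not → at least one input occurs → occurs.
Makeup line lost [AND]: North coolant pump is down=not, Recirculation branch inoperative=occurs → not all inputs occur → does not occur.
Primary loop down [AND]: Surge tank malfunctions=not, C reserve tank fails=not, Bypass line is out=occurs, Relief valve trips=occurs → not all inputs occur → does not occur.
Heat-sink path down [AND]: Primary loop down=not, Primary heat exchanger fails=not → not all inputs occur → does not occur.
Reactor cooling lost [OR]: Makeup line lost=not, Heat-sink path down=not → no input occurs → does not occur.

No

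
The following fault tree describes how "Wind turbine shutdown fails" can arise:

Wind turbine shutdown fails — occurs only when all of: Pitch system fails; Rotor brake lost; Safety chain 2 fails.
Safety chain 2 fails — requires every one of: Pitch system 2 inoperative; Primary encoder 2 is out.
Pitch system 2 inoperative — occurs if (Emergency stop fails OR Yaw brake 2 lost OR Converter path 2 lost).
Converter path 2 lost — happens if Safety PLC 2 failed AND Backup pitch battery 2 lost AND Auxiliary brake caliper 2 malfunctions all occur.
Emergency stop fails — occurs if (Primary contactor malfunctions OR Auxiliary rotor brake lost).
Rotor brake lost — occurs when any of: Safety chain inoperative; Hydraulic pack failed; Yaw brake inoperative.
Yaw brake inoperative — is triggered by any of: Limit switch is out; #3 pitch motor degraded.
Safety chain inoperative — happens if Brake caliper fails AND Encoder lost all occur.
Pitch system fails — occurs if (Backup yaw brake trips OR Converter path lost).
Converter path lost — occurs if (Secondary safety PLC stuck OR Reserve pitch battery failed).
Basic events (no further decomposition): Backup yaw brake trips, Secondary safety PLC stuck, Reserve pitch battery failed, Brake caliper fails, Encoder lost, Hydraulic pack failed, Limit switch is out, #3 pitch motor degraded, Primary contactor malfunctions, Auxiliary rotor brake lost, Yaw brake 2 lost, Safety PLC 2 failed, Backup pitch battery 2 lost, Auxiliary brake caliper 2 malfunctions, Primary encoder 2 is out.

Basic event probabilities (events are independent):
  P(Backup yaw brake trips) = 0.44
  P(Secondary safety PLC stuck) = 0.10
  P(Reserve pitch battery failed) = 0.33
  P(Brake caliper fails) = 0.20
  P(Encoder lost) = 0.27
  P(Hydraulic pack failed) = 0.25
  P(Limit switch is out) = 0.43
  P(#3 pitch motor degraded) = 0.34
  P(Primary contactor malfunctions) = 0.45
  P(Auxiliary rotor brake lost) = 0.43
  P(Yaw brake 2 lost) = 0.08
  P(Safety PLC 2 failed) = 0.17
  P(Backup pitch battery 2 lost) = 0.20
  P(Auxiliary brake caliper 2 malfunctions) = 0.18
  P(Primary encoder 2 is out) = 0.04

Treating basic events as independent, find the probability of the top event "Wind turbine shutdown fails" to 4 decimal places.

P(Converter path lost) [OR] = 1 − (1−0.10) × (1−0.33) = 0.397000
P(Pitch system fails) [OR] = 1 − (1−0.44) × (1−0.397000) = 0.662320
P(Safety chain inoperative) [AND] = 0.20 × 0.27 = 0.054000
P(Yaw brake inoperative) [OR] = 1 − (1−0.43) × (1−0.34) = 0.623800
P(Rotor brake lost) [OR] = 1 − (1−0.054000) × (1−0.25) × (1−0.623800) = 0.733086
P(Emergency stop fails) [OR] = 1 − (1−0.45) × (1−0.43) = 0.686500
P(Converter path 2 lost) [AND] = 0.17 × 0.20 × 0.18 = 0.006120
P(Pitch system 2 inoperative) [OR] = 1 − (1−0.686500) × (1−0.08) × (1−0.006120) = 0.713345
P(Safety chain 2 fails) [AND] = 0.713345 × 0.04 = 0.028534
P(Wind turbine shutdown fails) [AND] = 0.662320 × 0.733086 × 0.028534 = 0.013854
Rounded to 4 decimal places: P(Wind turbine shutdown fails) ≈ 0.0139.

0.0139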